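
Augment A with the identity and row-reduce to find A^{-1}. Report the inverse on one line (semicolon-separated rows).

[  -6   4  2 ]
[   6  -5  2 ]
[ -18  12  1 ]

inverse = [29/30 -2/3 -3/5; 7/5 -1 -4/5; 3/5 0 -1/5]

Gauss-Jordan on [A | I]:
R1 <- (1/-6)*R1:  [    1  -2/3  -1/3  |  -1/6     0     0 ]
R2 <- R2 - (6)*R1:  [  0  -1   4  |   1   1   0 ]
R3 <- R3 - (-18)*R1:  [  0   0  -5  |  -3   0   1 ]
R2 <- (1/-1)*R2:  [  0   1  -4  |  -1  -1   0 ]
R1 <- R1 - (-2/3)*R2:  [    1     0    -3  |  -5/6  -2/3     0 ]
R3 <- (1/-5)*R3:  [    0     0     1  |   3/5     0  -1/5 ]
R1 <- R1 - (-3)*R3:  [     1      0      0  |  29/30   -2/3   -3/5 ]
R2 <- R2 - (-4)*R3:  [    0     1     0  |   7/5    -1  -4/5 ]
Right block of [I | A^{-1}] is the inverse:
[ 29/30  -2/3  -3/5 ]
[   7/5    -1  -4/5 ]
[   3/5     0  -1/5 ]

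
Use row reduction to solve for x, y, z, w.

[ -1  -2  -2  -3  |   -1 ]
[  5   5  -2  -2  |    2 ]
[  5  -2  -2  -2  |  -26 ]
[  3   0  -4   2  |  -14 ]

Forward elimination on [A|b]:
R2 <- R2 - (-5)*R1:  [   0   -5  -12  -17   -3 ]
R3 <- R3 - (-5)*R1:  [   0  -12  -12  -17  -31 ]
R4 <- R4 - (-3)*R1:  [   0   -6  -10   -7  -17 ]
R3 <- R3 - (12/5)*R2:  [      0       0    84/5   119/5  -119/5 ]
R4 <- R4 - (6/5)*R2:  [     0      0   22/5   67/5  -67/5 ]
R4 <- R4 - (11/42)*R3:  [     0      0      0   43/6  -43/6 ]
Row echelon form:
[ -1  -2    -2     -3  |      -1 ]
[  0  -5   -12    -17  |      -3 ]
[  0   0  84/5  119/5  |  -119/5 ]
[  0   0     0   43/6  |   -43/6 ]
Back-substitution:
w = (-43/6) / (43/6) = -1
z = (-119/5 - (119/5)*(-1)) / (84/5) = 0
y = (-3 - (-12)*(0) - (-17)*(-1)) / -5 = 4
x = (-1 - (-2)*(4) - (-2)*(0) - (-3)*(-1)) / -1 = -4

(-4, 4, 0, -1)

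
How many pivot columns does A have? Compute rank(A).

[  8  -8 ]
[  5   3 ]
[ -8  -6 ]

rank(A) = 2

Row reduction:
R2 <- R2 - (5/8)*R1:  [ 0  8 ]
R3 <- R3 - (-1)*R1:  [   0  -14 ]
R3 <- R3 - (-7/4)*R2:  [ 0  0 ]
Row echelon form:
[ 8  -8 ]
[ 0   8 ]
[ 0   0 ]
Nonzero rows / pivot columns: 2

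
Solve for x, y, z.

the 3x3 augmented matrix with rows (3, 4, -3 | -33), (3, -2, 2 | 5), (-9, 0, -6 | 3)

(-3, -3, 4)

Forward elimination on [A|b]:
R2 <- R2 - (1)*R1:  [  0  -6   5  38 ]
R3 <- R3 - (-3)*R1:  [   0   12  -15  -96 ]
R3 <- R3 - (-2)*R2:  [   0    0   -5  -20 ]
Row echelon form:
[ 3   4  -3  |  -33 ]
[ 0  -6   5  |   38 ]
[ 0   0  -5  |  -20 ]
Back-substitution:
z = (-20) / -5 = 4
y = (38 - (5)*(4)) / -6 = -3
x = (-33 - (4)*(-3) - (-3)*(4)) / 3 = -3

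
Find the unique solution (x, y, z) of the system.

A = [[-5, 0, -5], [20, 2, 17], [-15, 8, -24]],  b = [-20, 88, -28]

(4, 4, 0)

Forward elimination on [A|b]:
R2 <- R2 - (-4)*R1:  [  0   2  -3   8 ]
R3 <- R3 - (3)*R1:  [  0   8  -9  32 ]
R3 <- R3 - (4)*R2:  [ 0  0  3  0 ]
Row echelon form:
[ -5  0  -5  |  -20 ]
[  0  2  -3  |    8 ]
[  0  0   3  |    0 ]
Back-substitution:
z = (0) / 3 = 0
y = (8 - (-3)*(0)) / 2 = 4
x = (-20 - (-5)*(0)) / -5 = 4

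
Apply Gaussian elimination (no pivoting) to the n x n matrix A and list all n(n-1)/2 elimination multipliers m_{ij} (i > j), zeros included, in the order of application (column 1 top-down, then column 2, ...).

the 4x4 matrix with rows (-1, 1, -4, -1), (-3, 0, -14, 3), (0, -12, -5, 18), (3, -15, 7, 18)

Forward elimination:
R2 <- R2 - (3)*R1:  [  0  -3  -2   6 ]
R3: entry in column 1 is already 0 -> m_{31} = 0 (no row operation needed)
R4 <- R4 - (-3)*R1:  [   0  -12   -5   15 ]
R3 <- R3 - (4)*R2:  [  0   0   3  -6 ]
R4 <- R4 - (4)*R2:  [  0   0   3  -9 ]
R4 <- R4 - (1)*R3:  [  0   0   0  -3 ]
Multipliers (in order of application): m_{21} = 3, m_{31} = 0, m_{41} = -3, m_{32} = 4, m_{42} = 4, m_{43} = 1

multipliers: 3, 0, -3, 4, 4, 1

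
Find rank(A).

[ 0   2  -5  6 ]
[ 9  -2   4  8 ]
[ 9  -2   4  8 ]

rank(A) = 2

Row reduction:
R1 <-> R2   (pivot in column 1 was zero)
[ 9  -2   4  8 ]
[ 0   2  -5  6 ]
[ 9  -2   4  8 ]
R3 <- R3 - (1)*R1:  [ 0  0  0  0 ]
Row echelon form:
[ 9  -2   4  8 ]
[ 0   2  -5  6 ]
[ 0   0   0  0 ]
Nonzero rows / pivot columns: 2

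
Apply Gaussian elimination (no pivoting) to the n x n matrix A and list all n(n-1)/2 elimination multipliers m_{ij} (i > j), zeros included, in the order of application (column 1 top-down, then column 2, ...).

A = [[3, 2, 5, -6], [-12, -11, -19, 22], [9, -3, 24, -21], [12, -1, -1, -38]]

Forward elimination:
R2 <- R2 - (-4)*R1:  [  0  -3   1  -2 ]
R3 <- R3 - (3)*R1:  [  0  -9   9  -3 ]
R4 <- R4 - (4)*R1:  [   0   -9  -21  -14 ]
R3 <- R3 - (3)*R2:  [ 0  0  6  3 ]
R4 <- R4 - (3)*R2:  [   0    0  -24   -8 ]
R4 <- R4 - (-4)*R3:  [ 0  0  0  4 ]
Multipliers (in order of application): m_{21} = -4, m_{31} = 3, m_{41} = 4, m_{32} = 3, m_{42} = 3, m_{43} = -4

multipliers: -4, 3, 4, 3, 3, -4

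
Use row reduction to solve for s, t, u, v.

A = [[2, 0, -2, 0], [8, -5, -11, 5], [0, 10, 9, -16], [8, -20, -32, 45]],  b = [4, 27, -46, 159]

Forward elimination on [A|b]:
R2 <- R2 - (4)*R1:  [  0  -5  -3   5  11 ]
R4 <- R4 - (4)*R1:  [   0  -20  -24   45  143 ]
R3 <- R3 - (-2)*R2:  [   0    0    3   -6  -24 ]
R4 <- R4 - (4)*R2:  [   0    0  -12   25   99 ]
R4 <- R4 - (-4)*R3:  [ 0  0  0  1  3 ]
Row echelon form:
[ 2   0  -2   0  |    4 ]
[ 0  -5  -3   5  |   11 ]
[ 0   0   3  -6  |  -24 ]
[ 0   0   0   1  |    3 ]
Back-substitution:
v = (3) / 1 = 3
u = (-24 - (-6)*(3)) / 3 = -2
t = (11 - (-3)*(-2) - (5)*(3)) / -5 = 2
s = (4 - (-2)*(-2)) / 2 = 0

(0, 2, -2, 3)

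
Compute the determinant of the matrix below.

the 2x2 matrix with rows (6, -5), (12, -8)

Forward elimination:
R2 <- R2 - (2)*R1:  [ 0  2 ]
Upper-triangular form:
[ 6  -5 ]
[ 0   2 ]
det(A) = (-1)^0 * (6) * (2) = 12  (0 row swaps -> sign +1)

det(A) = 12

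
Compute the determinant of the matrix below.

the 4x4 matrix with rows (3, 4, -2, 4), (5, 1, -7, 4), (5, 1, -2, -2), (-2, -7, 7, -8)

Forward elimination:
R2 <- R2 - (5/3)*R1:  [     0  -17/3  -11/3   -8/3 ]
R3 <- R3 - (5/3)*R1:  [     0  -17/3    4/3  -26/3 ]
R4 <- R4 - (-2/3)*R1:  [     0  -13/3   17/3  -16/3 ]
R3 <- R3 - (1)*R2:  [  0   0   5  -6 ]
R4 <- R4 - (13/17)*R2:  [      0       0  144/17  -56/17 ]
R4 <- R4 - (144/85)*R3:  [      0       0       0  584/85 ]
Upper-triangular form:
[ 3      4     -2       4 ]
[ 0  -17/3  -11/3    -8/3 ]
[ 0      0      5      -6 ]
[ 0      0      0  584/85 ]
det(A) = (-1)^0 * (3) * (-17/3) * (5) * (584/85) = -584  (0 row swaps -> sign +1)

det(A) = -584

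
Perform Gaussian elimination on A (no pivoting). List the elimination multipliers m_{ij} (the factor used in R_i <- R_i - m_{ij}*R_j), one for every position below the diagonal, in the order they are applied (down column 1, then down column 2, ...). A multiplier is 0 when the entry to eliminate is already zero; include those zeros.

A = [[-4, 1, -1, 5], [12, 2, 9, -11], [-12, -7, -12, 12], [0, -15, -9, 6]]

Forward elimination:
R2 <- R2 - (-3)*R1:  [ 0  5  6  4 ]
R3 <- R3 - (3)*R1:  [   0  -10   -9   -3 ]
R4: entry in column 1 is already 0 -> m_{41} = 0 (no row operation needed)
R3 <- R3 - (-2)*R2:  [ 0  0  3  5 ]
R4 <- R4 - (-3)*R2:  [  0   0   9  18 ]
R4 <- R4 - (3)*R3:  [ 0  0  0  3 ]
Multipliers (in order of application): m_{21} = -3, m_{31} = 3, m_{41} = 0, m_{32} = -2, m_{42} = -3, m_{43} = 3

multipliers: -3, 3, 0, -2, -3, 3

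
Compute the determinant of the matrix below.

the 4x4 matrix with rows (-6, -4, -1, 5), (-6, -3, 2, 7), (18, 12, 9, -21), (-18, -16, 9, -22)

Forward elimination:
R2 <- R2 - (1)*R1:  [ 0  1  3  2 ]
R3 <- R3 - (-3)*R1:  [  0   0   6  -6 ]
R4 <- R4 - (3)*R1:  [   0   -4   12  -37 ]
R4 <- R4 - (-4)*R2:  [   0    0   24  -29 ]
R4 <- R4 - (4)*R3:  [  0   0   0  -5 ]
Upper-triangular form:
[ -6  -4  -1   5 ]
[  0   1   3   2 ]
[  0   0   6  -6 ]
[  0   0   0  -5 ]
det(A) = (-1)^0 * (-6) * (1) * (6) * (-5) = 180  (0 row swaps -> sign +1)

det(A) = 180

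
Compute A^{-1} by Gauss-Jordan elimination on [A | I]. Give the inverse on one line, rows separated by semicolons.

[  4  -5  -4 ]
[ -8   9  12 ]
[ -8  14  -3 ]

Gauss-Jordan on [A | I]:
R1 <- (1/4)*R1:  [    1  -5/4    -1  |   1/4     0     0 ]
R2 <- R2 - (-8)*R1:  [  0  -1   4  |   2   1   0 ]
R3 <- R3 - (-8)*R1:  [   0    4  -11  |    2    0    1 ]
R2 <- (1/-1)*R2:  [  0   1  -4  |  -2  -1   0 ]
R1 <- R1 - (-5/4)*R2:  [    1     0    -6  |  -9/4  -5/4     0 ]
R3 <- R3 - (4)*R2:  [  0   0   5  |  10   4   1 ]
R3 <- (1/5)*R3:  [   0    0    1  |    2  4/5  1/5 ]
R1 <- R1 - (-6)*R3:  [     1      0      0  |   39/4  71/20    6/5 ]
R2 <- R2 - (-4)*R3:  [    0     1     0  |     6  11/5   4/5 ]
Right block of [I | A^{-1}] is the inverse:
[ 39/4  71/20  6/5 ]
[    6   11/5  4/5 ]
[    2    4/5  1/5 ]

inverse = [39/4 71/20 6/5; 6 11/5 4/5; 2 4/5 1/5]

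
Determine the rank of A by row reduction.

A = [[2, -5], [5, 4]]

Row reduction:
R2 <- R2 - (5/2)*R1:  [    0  33/2 ]
Row echelon form:
[ 2    -5 ]
[ 0  33/2 ]
Nonzero rows / pivot columns: 2

rank(A) = 2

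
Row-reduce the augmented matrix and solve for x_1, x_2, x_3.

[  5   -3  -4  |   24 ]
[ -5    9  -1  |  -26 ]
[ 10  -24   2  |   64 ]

Forward elimination on [A|b]:
R2 <- R2 - (-1)*R1:  [  0   6  -5  -2 ]
R3 <- R3 - (2)*R1:  [   0  -18   10   16 ]
R3 <- R3 - (-3)*R2:  [  0   0  -5  10 ]
Row echelon form:
[ 5  -3  -4  |  24 ]
[ 0   6  -5  |  -2 ]
[ 0   0  -5  |  10 ]
Back-substitution:
x_3 = (10) / -5 = -2
x_2 = (-2 - (-5)*(-2)) / 6 = -2
x_1 = (24 - (-3)*(-2) - (-4)*(-2)) / 5 = 2

(2, -2, -2)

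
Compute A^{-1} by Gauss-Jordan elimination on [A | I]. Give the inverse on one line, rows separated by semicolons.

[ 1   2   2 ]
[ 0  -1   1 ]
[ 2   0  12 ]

Gauss-Jordan on [A | I]:
R3 <- R3 - (2)*R1:  [  0  -4   8  |  -2   0   1 ]
R2 <- (1/-1)*R2:  [  0   1  -1  |   0  -1   0 ]
R1 <- R1 - (2)*R2:  [ 1  0  4  |  1  2  0 ]
R3 <- R3 - (-4)*R2:  [  0   0   4  |  -2  -4   1 ]
R3 <- (1/4)*R3:  [    0     0     1  |  -1/2    -1   1/4 ]
R1 <- R1 - (4)*R3:  [  1   0   0  |   3   6  -1 ]
R2 <- R2 - (-1)*R3:  [    0     1     0  |  -1/2    -2   1/4 ]
Right block of [I | A^{-1}] is the inverse:
[    3   6   -1 ]
[ -1/2  -2  1/4 ]
[ -1/2  -1  1/4 ]

inverse = [3 6 -1; -1/2 -2 1/4; -1/2 -1 1/4]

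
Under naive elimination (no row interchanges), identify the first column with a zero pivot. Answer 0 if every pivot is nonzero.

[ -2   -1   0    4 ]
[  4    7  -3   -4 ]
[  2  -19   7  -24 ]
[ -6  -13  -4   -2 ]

Naive forward elimination:
R2 <- R2 - (-2)*R1:  [  0   5  -3   4 ]
R3 <- R3 - (-1)*R1:  [   0  -20    7  -20 ]
R4 <- R4 - (3)*R1:  [   0  -10   -4  -14 ]
R3 <- R3 - (-4)*R2:  [  0   0  -5  -4 ]
R4 <- R4 - (-2)*R2:  [   0    0  -10   -6 ]
R4 <- R4 - (2)*R3:  [ 0  0  0  2 ]
All pivots nonzero; naive elimination completes without hitting a zero pivot.

first zero-pivot column = 0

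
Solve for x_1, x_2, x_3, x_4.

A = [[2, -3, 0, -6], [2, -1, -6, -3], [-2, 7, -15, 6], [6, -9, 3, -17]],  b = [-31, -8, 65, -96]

Forward elimination on [A|b]:
R2 <- R2 - (1)*R1:  [  0   2  -6   3  23 ]
R3 <- R3 - (-1)*R1:  [   0    4  -15    0   34 ]
R4 <- R4 - (3)*R1:  [  0   0   3   1  -3 ]
R3 <- R3 - (2)*R2:  [   0    0   -3   -6  -12 ]
R4 <- R4 - (-1)*R3:  [   0    0    0   -5  -15 ]
Row echelon form:
[ 2  -3   0  -6  |  -31 ]
[ 0   2  -6   3  |   23 ]
[ 0   0  -3  -6  |  -12 ]
[ 0   0   0  -5  |  -15 ]
Back-substitution:
x_4 = (-15) / -5 = 3
x_3 = (-12 - (-6)*(3)) / -3 = -2
x_2 = (23 - (-6)*(-2) - (3)*(3)) / 2 = 1
x_1 = (-31 - (-3)*(1) - (-6)*(3)) / 2 = -5

(-5, 1, -2, 3)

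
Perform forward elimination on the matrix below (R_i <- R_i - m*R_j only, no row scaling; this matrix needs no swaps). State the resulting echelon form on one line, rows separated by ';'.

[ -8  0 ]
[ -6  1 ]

Forward elimination:
R2 <- R2 - (3/4)*R1:  [ 0  1 ]
Row echelon form:
[ -8  0 ]
[  0  1 ]

REF = [-8 0; 0 1]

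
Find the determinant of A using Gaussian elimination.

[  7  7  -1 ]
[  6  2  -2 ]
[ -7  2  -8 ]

det(A) = 324

Forward elimination:
R2 <- R2 - (6/7)*R1:  [    0    -4  -8/7 ]
R3 <- R3 - (-1)*R1:  [  0   9  -9 ]
R3 <- R3 - (-9/4)*R2:  [     0      0  -81/7 ]
Upper-triangular form:
[ 7   7     -1 ]
[ 0  -4   -8/7 ]
[ 0   0  -81/7 ]
det(A) = (-1)^0 * (7) * (-4) * (-81/7) = 324  (0 row swaps -> sign +1)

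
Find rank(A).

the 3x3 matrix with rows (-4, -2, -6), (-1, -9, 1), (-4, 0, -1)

rank(A) = 3

Row reduction:
R2 <- R2 - (1/4)*R1:  [     0  -17/2    5/2 ]
R3 <- R3 - (1)*R1:  [ 0  2  5 ]
R3 <- R3 - (-4/17)*R2:  [     0      0  95/17 ]
Row echelon form:
[ -4     -2     -6 ]
[  0  -17/2    5/2 ]
[  0      0  95/17 ]
Nonzero rows / pivot columns: 3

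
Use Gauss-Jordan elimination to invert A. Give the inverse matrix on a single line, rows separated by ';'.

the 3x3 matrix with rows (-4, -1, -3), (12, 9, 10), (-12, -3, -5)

Gauss-Jordan on [A | I]:
R1 <- (1/-4)*R1:  [    1   1/4   3/4  |  -1/4     0     0 ]
R2 <- R2 - (12)*R1:  [ 0  6  1  |  3  1  0 ]
R3 <- R3 - (-12)*R1:  [  0   0   4  |  -3   0   1 ]
R2 <- (1/6)*R2:  [   0    1  1/6  |  1/2  1/6    0 ]
R1 <- R1 - (1/4)*R2:  [     1      0  17/24  |   -3/8  -1/24      0 ]
R3 <- (1/4)*R3:  [    0     0     1  |  -3/4     0   1/4 ]
R1 <- R1 - (17/24)*R3:  [      1       0       0  |    5/32   -1/24  -17/96 ]
R2 <- R2 - (1/6)*R3:  [     0      1      0  |    5/8    1/6  -1/24 ]
Right block of [I | A^{-1}] is the inverse:
[ 5/32  -1/24  -17/96 ]
[  5/8    1/6   -1/24 ]
[ -3/4      0     1/4 ]

inverse = [5/32 -1/24 -17/96; 5/8 1/6 -1/24; -3/4 0 1/4]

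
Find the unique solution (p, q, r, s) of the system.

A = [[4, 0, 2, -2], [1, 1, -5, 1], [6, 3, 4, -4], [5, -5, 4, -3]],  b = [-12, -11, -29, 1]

Forward elimination on [A|b]:
R2 <- R2 - (1/4)*R1:  [     0      1  -11/2    3/2     -8 ]
R3 <- R3 - (3/2)*R1:  [   0    3    1   -1  -11 ]
R4 <- R4 - (5/4)*R1:  [    0    -5   3/2  -1/2    16 ]
R3 <- R3 - (3)*R2:  [     0      0   35/2  -11/2     13 ]
R4 <- R4 - (-5)*R2:  [   0    0  -26    7  -24 ]
R4 <- R4 - (-52/35)*R3:  [       0        0        0   -41/35  -164/35 ]
Row echelon form:
[ 4  0      2      -2  |      -12 ]
[ 0  1  -11/2     3/2  |       -8 ]
[ 0  0   35/2   -11/2  |       13 ]
[ 0  0      0  -41/35  |  -164/35 ]
Back-substitution:
s = (-164/35) / (-41/35) = 4
r = (13 - (-11/2)*(4)) / (35/2) = 2
q = (-8 - (-11/2)*(2) - (3/2)*(4)) / 1 = -3
p = (-12 - (2)*(2) - (-2)*(4)) / 4 = -2

(-2, -3, 2, 4)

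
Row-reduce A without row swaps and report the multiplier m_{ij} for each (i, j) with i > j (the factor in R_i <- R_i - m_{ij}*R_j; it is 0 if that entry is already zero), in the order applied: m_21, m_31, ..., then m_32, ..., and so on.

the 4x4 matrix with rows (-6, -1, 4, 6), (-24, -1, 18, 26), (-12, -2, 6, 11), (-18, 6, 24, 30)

Forward elimination:
R2 <- R2 - (4)*R1:  [ 0  3  2  2 ]
R3 <- R3 - (2)*R1:  [  0   0  -2  -1 ]
R4 <- R4 - (3)*R1:  [  0   9  12  12 ]
R3: entry in column 2 is already 0 -> m_{32} = 0 (no row operation needed)
R4 <- R4 - (3)*R2:  [ 0  0  6  6 ]
R4 <- R4 - (-3)*R3:  [ 0  0  0  3 ]
Multipliers (in order of application): m_{21} = 4, m_{31} = 2, m_{41} = 3, m_{32} = 0, m_{42} = 3, m_{43} = -3

multipliers: 4, 2, 3, 0, 3, -3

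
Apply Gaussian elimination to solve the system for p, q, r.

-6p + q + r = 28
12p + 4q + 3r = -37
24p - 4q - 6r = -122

(-4, -1, 5)

Forward elimination on [A|b]:
R2 <- R2 - (-2)*R1:  [  0   6   5  19 ]
R3 <- R3 - (-4)*R1:  [   0    0   -2  -10 ]
Row echelon form:
[ -6  1   1  |   28 ]
[  0  6   5  |   19 ]
[  0  0  -2  |  -10 ]
Back-substitution:
r = (-10) / -2 = 5
q = (19 - (5)*(5)) / 6 = -1
p = (28 - (1)*(-1) - (1)*(5)) / -6 = -4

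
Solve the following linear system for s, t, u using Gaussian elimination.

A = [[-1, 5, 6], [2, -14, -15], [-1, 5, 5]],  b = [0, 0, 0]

Forward elimination on [A|b]:
R2 <- R2 - (-2)*R1:  [  0  -4  -3   0 ]
R3 <- R3 - (1)*R1:  [  0   0  -1   0 ]
Row echelon form:
[ -1   5   6  |  0 ]
[  0  -4  -3  |  0 ]
[  0   0  -1  |  0 ]
Back-substitution:
u = (0) / -1 = 0
t = (0 - (-3)*(0)) / -4 = 0
s = (0 - (5)*(0) - (6)*(0)) / -1 = 0

(0, 0, 0)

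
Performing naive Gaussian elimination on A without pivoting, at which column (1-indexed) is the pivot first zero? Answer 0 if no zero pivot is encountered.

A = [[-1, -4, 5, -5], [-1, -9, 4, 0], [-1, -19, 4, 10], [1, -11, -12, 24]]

Naive forward elimination:
R2 <- R2 - (1)*R1:  [  0  -5  -1   5 ]
R3 <- R3 - (1)*R1:  [   0  -15   -1   15 ]
R4 <- R4 - (-1)*R1:  [   0  -15   -7   19 ]
R3 <- R3 - (3)*R2:  [ 0  0  2  0 ]
R4 <- R4 - (3)*R2:  [  0   0  -4   4 ]
R4 <- R4 - (-2)*R3:  [ 0  0  0  4 ]
All pivots nonzero; naive elimination completes without hitting a zero pivot.

first zero-pivot column = 0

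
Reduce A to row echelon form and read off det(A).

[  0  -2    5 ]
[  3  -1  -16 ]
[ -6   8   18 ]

det(A) = 6

Forward elimination:
R1 <-> R2   (pivot in column 1 was zero)
[  3  -1  -16 ]
[  0  -2    5 ]
[ -6   8   18 ]
R3 <- R3 - (-2)*R1:  [   0    6  -14 ]
R3 <- R3 - (-3)*R2:  [ 0  0  1 ]
Upper-triangular form:
[ 3  -1  -16 ]
[ 0  -2    5 ]
[ 0   0    1 ]
det(A) = (-1)^1 * (3) * (-2) * (1) = 6  (1 row swap -> sign -1)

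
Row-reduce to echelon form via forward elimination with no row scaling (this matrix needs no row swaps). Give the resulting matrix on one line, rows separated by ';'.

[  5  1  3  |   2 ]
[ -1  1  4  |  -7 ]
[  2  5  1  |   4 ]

Forward elimination:
R2 <- R2 - (-1/5)*R1:  [     0    6/5   23/5  -33/5 ]
R3 <- R3 - (2/5)*R1:  [    0  23/5  -1/5  16/5 ]
R3 <- R3 - (23/6)*R2:  [      0       0  -107/6    57/2 ]
Row echelon form:
[ 5    1       3  |      2 ]
[ 0  6/5    23/5  |  -33/5 ]
[ 0    0  -107/6  |   57/2 ]

REF = [5 1 3 2; 0 6/5 23/5 -33/5; 0 0 -107/6 57/2]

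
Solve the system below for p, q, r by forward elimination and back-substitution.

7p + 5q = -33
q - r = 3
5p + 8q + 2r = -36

Forward elimination on [A|b]:
R3 <- R3 - (5/7)*R1:  [     0   31/7      2  -87/7 ]
R3 <- R3 - (31/7)*R2:  [      0       0    45/7  -180/7 ]
Row echelon form:
[ 7  5     0  |     -33 ]
[ 0  1    -1  |       3 ]
[ 0  0  45/7  |  -180/7 ]
Back-substitution:
r = (-180/7) / (45/7) = -4
q = (3 - (-1)*(-4)) / 1 = -1
p = (-33 - (5)*(-1)) / 7 = -4

(-4, -1, -4)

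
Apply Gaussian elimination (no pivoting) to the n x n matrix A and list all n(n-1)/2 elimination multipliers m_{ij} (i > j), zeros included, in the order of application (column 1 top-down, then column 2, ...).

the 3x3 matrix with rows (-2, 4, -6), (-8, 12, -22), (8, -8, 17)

multipliers: 4, -4, -2

Forward elimination:
R2 <- R2 - (4)*R1:  [  0  -4   2 ]
R3 <- R3 - (-4)*R1:  [  0   8  -7 ]
R3 <- R3 - (-2)*R2:  [  0   0  -3 ]
Multipliers (in order of application): m_{21} = 4, m_{31} = -4, m_{32} = -2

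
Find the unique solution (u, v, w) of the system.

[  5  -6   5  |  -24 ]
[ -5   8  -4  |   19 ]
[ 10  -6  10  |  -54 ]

(-3, -1, -3)

Forward elimination on [A|b]:
R2 <- R2 - (-1)*R1:  [  0   2   1  -5 ]
R3 <- R3 - (2)*R1:  [  0   6   0  -6 ]
R3 <- R3 - (3)*R2:  [  0   0  -3   9 ]
Row echelon form:
[ 5  -6   5  |  -24 ]
[ 0   2   1  |   -5 ]
[ 0   0  -3  |    9 ]
Back-substitution:
w = (9) / -3 = -3
v = (-5 - (1)*(-3)) / 2 = -1
u = (-24 - (-6)*(-1) - (5)*(-3)) / 5 = -3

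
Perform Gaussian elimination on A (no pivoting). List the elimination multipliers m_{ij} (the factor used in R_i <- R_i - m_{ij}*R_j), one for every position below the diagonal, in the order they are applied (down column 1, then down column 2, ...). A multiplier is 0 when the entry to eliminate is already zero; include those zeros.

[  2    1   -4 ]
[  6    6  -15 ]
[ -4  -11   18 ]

Forward elimination:
R2 <- R2 - (3)*R1:  [  0   3  -3 ]
R3 <- R3 - (-2)*R1:  [  0  -9  10 ]
R3 <- R3 - (-3)*R2:  [ 0  0  1 ]
Multipliers (in order of application): m_{21} = 3, m_{31} = -2, m_{32} = -3

multipliers: 3, -2, -3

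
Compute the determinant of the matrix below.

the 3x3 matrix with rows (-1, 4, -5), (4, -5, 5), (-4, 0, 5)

Forward elimination:
R2 <- R2 - (-4)*R1:  [   0   11  -15 ]
R3 <- R3 - (4)*R1:  [   0  -16   25 ]
R3 <- R3 - (-16/11)*R2:  [     0      0  35/11 ]
Upper-triangular form:
[ -1   4     -5 ]
[  0  11    -15 ]
[  0   0  35/11 ]
det(A) = (-1)^0 * (-1) * (11) * (35/11) = -35  (0 row swaps -> sign +1)

det(A) = -35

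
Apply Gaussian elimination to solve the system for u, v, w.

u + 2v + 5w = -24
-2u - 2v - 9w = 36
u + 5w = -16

Forward elimination on [A|b]:
R2 <- R2 - (-2)*R1:  [   0    2    1  -12 ]
R3 <- R3 - (1)*R1:  [  0  -2   0   8 ]
R3 <- R3 - (-1)*R2:  [  0   0   1  -4 ]
Row echelon form:
[ 1  2  5  |  -24 ]
[ 0  2  1  |  -12 ]
[ 0  0  1  |   -4 ]
Back-substitution:
w = (-4) / 1 = -4
v = (-12 - (1)*(-4)) / 2 = -4
u = (-24 - (2)*(-4) - (5)*(-4)) / 1 = 4

(4, -4, -4)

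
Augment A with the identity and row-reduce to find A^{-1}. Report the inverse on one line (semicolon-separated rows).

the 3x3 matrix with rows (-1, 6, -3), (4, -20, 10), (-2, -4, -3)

inverse = [5 3/2 0; -2/5 -3/20 -1/10; -14/5 -4/5 -1/5]

Gauss-Jordan on [A | I]:
R1 <- (1/-1)*R1:  [  1  -6   3  |  -1   0   0 ]
R2 <- R2 - (4)*R1:  [  0   4  -2  |   4   1   0 ]
R3 <- R3 - (-2)*R1:  [   0  -16    3  |   -2    0    1 ]
R2 <- (1/4)*R2:  [    0     1  -1/2  |     1   1/4     0 ]
R1 <- R1 - (-6)*R2:  [   1    0    0  |    5  3/2    0 ]
R3 <- R3 - (-16)*R2:  [  0   0  -5  |  14   4   1 ]
R3 <- (1/-5)*R3:  [     0      0      1  |  -14/5   -4/5   -1/5 ]
R2 <- R2 - (-1/2)*R3:  [     0      1      0  |   -2/5  -3/20  -1/10 ]
Right block of [I | A^{-1}] is the inverse:
[     5    3/2      0 ]
[  -2/5  -3/20  -1/10 ]
[ -14/5   -4/5   -1/5 ]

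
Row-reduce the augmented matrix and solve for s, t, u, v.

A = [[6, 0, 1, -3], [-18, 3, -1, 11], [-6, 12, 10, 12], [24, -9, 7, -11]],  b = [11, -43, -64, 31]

Forward elimination on [A|b]:
R2 <- R2 - (-3)*R1:  [   0    3    2    2  -10 ]
R3 <- R3 - (-1)*R1:  [   0   12   11    9  -53 ]
R4 <- R4 - (4)*R1:  [   0   -9    3    1  -13 ]
R3 <- R3 - (4)*R2:  [   0    0    3    1  -13 ]
R4 <- R4 - (-3)*R2:  [   0    0    9    7  -43 ]
R4 <- R4 - (3)*R3:  [  0   0   0   4  -4 ]
Row echelon form:
[ 6  0  1  -3  |   11 ]
[ 0  3  2   2  |  -10 ]
[ 0  0  3   1  |  -13 ]
[ 0  0  0   4  |   -4 ]
Back-substitution:
v = (-4) / 4 = -1
u = (-13 - (1)*(-1)) / 3 = -4
t = (-10 - (2)*(-4) - (2)*(-1)) / 3 = 0
s = (11 - (1)*(-4) - (-3)*(-1)) / 6 = 2

(2, 0, -4, -1)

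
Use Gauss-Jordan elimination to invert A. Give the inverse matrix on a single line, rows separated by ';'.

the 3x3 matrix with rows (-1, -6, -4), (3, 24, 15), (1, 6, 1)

Gauss-Jordan on [A | I]:
R1 <- (1/-1)*R1:  [  1   6   4  |  -1   0   0 ]
R2 <- R2 - (3)*R1:  [ 0  6  3  |  3  1  0 ]
R3 <- R3 - (1)*R1:  [  0   0  -3  |   1   0   1 ]
R2 <- (1/6)*R2:  [   0    1  1/2  |  1/2  1/6    0 ]
R1 <- R1 - (6)*R2:  [  1   0   1  |  -4  -1   0 ]
R3 <- (1/-3)*R3:  [    0     0     1  |  -1/3     0  -1/3 ]
R1 <- R1 - (1)*R3:  [     1      0      0  |  -11/3     -1    1/3 ]
R2 <- R2 - (1/2)*R3:  [   0    1    0  |  2/3  1/6  1/6 ]
Right block of [I | A^{-1}] is the inverse:
[ -11/3   -1   1/3 ]
[   2/3  1/6   1/6 ]
[  -1/3    0  -1/3 ]

inverse = [-11/3 -1 1/3; 2/3 1/6 1/6; -1/3 0 -1/3]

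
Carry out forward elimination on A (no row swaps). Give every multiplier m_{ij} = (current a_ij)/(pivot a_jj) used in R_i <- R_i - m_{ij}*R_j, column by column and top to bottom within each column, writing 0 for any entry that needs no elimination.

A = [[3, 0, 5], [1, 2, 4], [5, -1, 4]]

multipliers: 1/3, 5/3, -1/2

Forward elimination:
R2 <- R2 - (1/3)*R1:  [   0    2  7/3 ]
R3 <- R3 - (5/3)*R1:  [     0     -1  -13/3 ]
R3 <- R3 - (-1/2)*R2:  [     0      0  -19/6 ]
Multipliers (in order of application): m_{21} = 1/3, m_{31} = 5/3, m_{32} = -1/2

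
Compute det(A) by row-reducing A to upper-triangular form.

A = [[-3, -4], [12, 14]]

det(A) = 6

Forward elimination:
R2 <- R2 - (-4)*R1:  [  0  -2 ]
Upper-triangular form:
[ -3  -4 ]
[  0  -2 ]
det(A) = (-1)^0 * (-3) * (-2) = 6  (0 row swaps -> sign +1)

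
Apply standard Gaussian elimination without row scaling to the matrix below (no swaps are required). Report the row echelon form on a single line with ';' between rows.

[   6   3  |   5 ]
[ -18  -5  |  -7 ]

REF = [6 3 5; 0 4 8]

Forward elimination:
R2 <- R2 - (-3)*R1:  [ 0  4  8 ]
Row echelon form:
[ 6  3  |  5 ]
[ 0  4  |  8 ]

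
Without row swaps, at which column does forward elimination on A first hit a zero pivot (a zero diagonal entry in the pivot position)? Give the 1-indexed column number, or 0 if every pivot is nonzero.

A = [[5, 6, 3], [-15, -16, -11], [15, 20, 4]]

first zero-pivot column = 0

Naive forward elimination:
R2 <- R2 - (-3)*R1:  [  0   2  -2 ]
R3 <- R3 - (3)*R1:  [  0   2  -5 ]
R3 <- R3 - (1)*R2:  [  0   0  -3 ]
All pivots nonzero; naive elimination completes without hitting a zero pivot.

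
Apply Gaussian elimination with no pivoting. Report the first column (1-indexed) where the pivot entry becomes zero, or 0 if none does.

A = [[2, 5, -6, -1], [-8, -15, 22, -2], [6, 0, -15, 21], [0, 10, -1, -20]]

first zero-pivot column = 0

Naive forward elimination:
R2 <- R2 - (-4)*R1:  [  0   5  -2  -6 ]
R3 <- R3 - (3)*R1:  [   0  -15    3   24 ]
R3 <- R3 - (-3)*R2:  [  0   0  -3   6 ]
R4 <- R4 - (2)*R2:  [  0   0   3  -8 ]
R4 <- R4 - (-1)*R3:  [  0   0   0  -2 ]
All pivots nonzero; naive elimination completes without hitting a zero pivot.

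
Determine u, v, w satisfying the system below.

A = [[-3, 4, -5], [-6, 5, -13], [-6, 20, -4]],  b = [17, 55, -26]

Forward elimination on [A|b]:
R2 <- R2 - (2)*R1:  [  0  -3  -3  21 ]
R3 <- R3 - (2)*R1:  [   0   12    6  -60 ]
R3 <- R3 - (-4)*R2:  [  0   0  -6  24 ]
Row echelon form:
[ -3   4  -5  |  17 ]
[  0  -3  -3  |  21 ]
[  0   0  -6  |  24 ]
Back-substitution:
w = (24) / -6 = -4
v = (21 - (-3)*(-4)) / -3 = -3
u = (17 - (4)*(-3) - (-5)*(-4)) / -3 = -3

(-3, -3, -4)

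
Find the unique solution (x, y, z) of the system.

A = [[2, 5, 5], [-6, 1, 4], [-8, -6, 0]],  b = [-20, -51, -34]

Forward elimination on [A|b]:
R2 <- R2 - (-3)*R1:  [    0    16    19  -111 ]
R3 <- R3 - (-4)*R1:  [    0    14    20  -114 ]
R3 <- R3 - (7/8)*R2:  [      0       0    27/8  -135/8 ]
Row echelon form:
[ 2   5     5  |     -20 ]
[ 0  16    19  |    -111 ]
[ 0   0  27/8  |  -135/8 ]
Back-substitution:
z = (-135/8) / (27/8) = -5
y = (-111 - (19)*(-5)) / 16 = -1
x = (-20 - (5)*(-1) - (5)*(-5)) / 2 = 5

(5, -1, -5)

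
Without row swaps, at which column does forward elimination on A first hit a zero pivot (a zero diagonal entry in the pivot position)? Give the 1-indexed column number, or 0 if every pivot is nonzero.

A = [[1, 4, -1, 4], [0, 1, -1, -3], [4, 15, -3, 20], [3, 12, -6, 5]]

first zero-pivot column = 3

Naive forward elimination:
R3 <- R3 - (4)*R1:  [  0  -1   1   4 ]
R4 <- R4 - (3)*R1:  [  0   0  -3  -7 ]
R3 <- R3 - (-1)*R2:  [ 0  0  0  1 ]
Matrix at this point:
[ 1  4  -1   4 ]
[ 0  1  -1  -3 ]
[ 0  0   0   1 ]
[ 0  0  -3  -7 ]
Pivot entry (3,3) is zero but row 4 has -3 in column 3 -> naive elimination stops; a row interchange (e.g. R3 <-> R4) would be required here.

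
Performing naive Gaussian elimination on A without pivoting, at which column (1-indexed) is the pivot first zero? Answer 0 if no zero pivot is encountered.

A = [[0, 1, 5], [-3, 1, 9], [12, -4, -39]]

first zero-pivot column = 1

Naive forward elimination:
Pivot entry (1,1) is zero but row 2 has -3 in column 1 -> naive elimination stops; a row interchange (e.g. R1 <-> R2) would be required here.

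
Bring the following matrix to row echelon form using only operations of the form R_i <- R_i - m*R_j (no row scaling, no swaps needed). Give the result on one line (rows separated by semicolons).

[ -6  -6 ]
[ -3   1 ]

REF = [-6 -6; 0 4]

Forward elimination:
R2 <- R2 - (1/2)*R1:  [ 0  4 ]
Row echelon form:
[ -6  -6 ]
[  0   4 ]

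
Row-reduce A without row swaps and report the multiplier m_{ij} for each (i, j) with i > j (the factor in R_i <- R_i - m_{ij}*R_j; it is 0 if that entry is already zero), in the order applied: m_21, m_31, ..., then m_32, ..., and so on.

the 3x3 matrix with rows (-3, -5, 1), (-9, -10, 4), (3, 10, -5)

multipliers: 3, -1, 1

Forward elimination:
R2 <- R2 - (3)*R1:  [ 0  5  1 ]
R3 <- R3 - (-1)*R1:  [  0   5  -4 ]
R3 <- R3 - (1)*R2:  [  0   0  -5 ]
Multipliers (in order of application): m_{21} = 3, m_{31} = -1, m_{32} = 1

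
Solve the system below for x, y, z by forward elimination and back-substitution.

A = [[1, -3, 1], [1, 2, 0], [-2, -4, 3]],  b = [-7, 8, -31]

Forward elimination on [A|b]:
R2 <- R2 - (1)*R1:  [  0   5  -1  15 ]
R3 <- R3 - (-2)*R1:  [   0  -10    5  -45 ]
R3 <- R3 - (-2)*R2:  [   0    0    3  -15 ]
Row echelon form:
[ 1  -3   1  |   -7 ]
[ 0   5  -1  |   15 ]
[ 0   0   3  |  -15 ]
Back-substitution:
z = (-15) / 3 = -5
y = (15 - (-1)*(-5)) / 5 = 2
x = (-7 - (-3)*(2) - (1)*(-5)) / 1 = 4

(4, 2, -5)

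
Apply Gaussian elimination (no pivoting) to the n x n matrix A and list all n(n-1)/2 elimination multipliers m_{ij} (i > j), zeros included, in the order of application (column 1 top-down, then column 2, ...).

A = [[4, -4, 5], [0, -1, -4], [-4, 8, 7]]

multipliers: 0, -1, -4

Forward elimination:
R2: entry in column 1 is already 0 -> m_{21} = 0 (no row operation needed)
R3 <- R3 - (-1)*R1:  [  0   4  12 ]
R3 <- R3 - (-4)*R2:  [  0   0  -4 ]
Multipliers (in order of application): m_{21} = 0, m_{31} = -1, m_{32} = -4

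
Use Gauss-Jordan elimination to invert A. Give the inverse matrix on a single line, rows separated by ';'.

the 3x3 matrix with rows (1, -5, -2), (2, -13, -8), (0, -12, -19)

Gauss-Jordan on [A | I]:
R2 <- R2 - (2)*R1:  [  0  -3  -4  |  -2   1   0 ]
R2 <- (1/-3)*R2:  [    0     1   4/3  |   2/3  -1/3     0 ]
R1 <- R1 - (-5)*R2:  [    1     0  14/3  |  13/3  -5/3     0 ]
R3 <- R3 - (-12)*R2:  [  0   0  -3  |   8  -4   1 ]
R3 <- (1/-3)*R3:  [    0     0     1  |  -8/3   4/3  -1/3 ]
R1 <- R1 - (14/3)*R3:  [     1      0      0  |  151/9  -71/9   14/9 ]
R2 <- R2 - (4/3)*R3:  [     0      1      0  |   38/9  -19/9    4/9 ]
Right block of [I | A^{-1}] is the inverse:
[ 151/9  -71/9  14/9 ]
[  38/9  -19/9   4/9 ]
[  -8/3    4/3  -1/3 ]

inverse = [151/9 -71/9 14/9; 38/9 -19/9 4/9; -8/3 4/3 -1/3]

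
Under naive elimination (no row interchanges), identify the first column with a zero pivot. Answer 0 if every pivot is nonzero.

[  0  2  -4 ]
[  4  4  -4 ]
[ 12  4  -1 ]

first zero-pivot column = 1

Naive forward elimination:
Pivot entry (1,1) is zero but row 2 has 4 in column 1 -> naive elimination stops; a row interchange (e.g. R1 <-> R2) would be required here.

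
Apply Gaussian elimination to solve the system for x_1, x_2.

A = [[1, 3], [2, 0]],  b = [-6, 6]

(3, -3)

Forward elimination on [A|b]:
R2 <- R2 - (2)*R1:  [  0  -6  18 ]
Row echelon form:
[ 1   3  |  -6 ]
[ 0  -6  |  18 ]
Back-substitution:
x_2 = (18) / -6 = -3
x_1 = (-6 - (3)*(-3)) / 1 = 3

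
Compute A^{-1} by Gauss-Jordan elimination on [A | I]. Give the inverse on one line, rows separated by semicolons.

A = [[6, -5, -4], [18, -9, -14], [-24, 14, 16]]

inverse = [-13/18 -1/3 -17/36; -2/3 0 -1/6; -1/2 -1/2 -1/2]

Gauss-Jordan on [A | I]:
R1 <- (1/6)*R1:  [    1  -5/6  -2/3  |   1/6     0     0 ]
R2 <- R2 - (18)*R1:  [  0   6  -2  |  -3   1   0 ]
R3 <- R3 - (-24)*R1:  [  0  -6   0  |   4   0   1 ]
R2 <- (1/6)*R2:  [    0     1  -1/3  |  -1/2   1/6     0 ]
R1 <- R1 - (-5/6)*R2:  [      1       0  -17/18  |    -1/4    5/36       0 ]
R3 <- R3 - (-6)*R2:  [  0   0  -2  |   1   1   1 ]
R3 <- (1/-2)*R3:  [    0     0     1  |  -1/2  -1/2  -1/2 ]
R1 <- R1 - (-17/18)*R3:  [      1       0       0  |  -13/18    -1/3  -17/36 ]
R2 <- R2 - (-1/3)*R3:  [    0     1     0  |  -2/3     0  -1/6 ]
Right block of [I | A^{-1}] is the inverse:
[ -13/18  -1/3  -17/36 ]
[   -2/3     0    -1/6 ]
[   -1/2  -1/2    -1/2 ]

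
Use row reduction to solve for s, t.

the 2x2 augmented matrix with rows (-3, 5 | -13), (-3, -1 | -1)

Forward elimination on [A|b]:
R2 <- R2 - (1)*R1:  [  0  -6  12 ]
Row echelon form:
[ -3   5  |  -13 ]
[  0  -6  |   12 ]
Back-substitution:
t = (12) / -6 = -2
s = (-13 - (5)*(-2)) / -3 = 1

(1, -2)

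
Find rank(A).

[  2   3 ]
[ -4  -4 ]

rank(A) = 2

Row reduction:
R2 <- R2 - (-2)*R1:  [ 0  2 ]
Row echelon form:
[ 2  3 ]
[ 0  2 ]
Nonzero rows / pivot columns: 2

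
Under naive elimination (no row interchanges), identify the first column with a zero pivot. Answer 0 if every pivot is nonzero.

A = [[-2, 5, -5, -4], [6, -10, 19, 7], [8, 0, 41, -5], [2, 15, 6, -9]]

Naive forward elimination:
R2 <- R2 - (-3)*R1:  [  0   5   4  -5 ]
R3 <- R3 - (-4)*R1:  [   0   20   21  -21 ]
R4 <- R4 - (-1)*R1:  [   0   20    1  -13 ]
R3 <- R3 - (4)*R2:  [  0   0   5  -1 ]
R4 <- R4 - (4)*R2:  [   0    0  -15    7 ]
R4 <- R4 - (-3)*R3:  [ 0  0  0  4 ]
All pivots nonzero; naive elimination completes without hitting a zero pivot.

first zero-pivot column = 0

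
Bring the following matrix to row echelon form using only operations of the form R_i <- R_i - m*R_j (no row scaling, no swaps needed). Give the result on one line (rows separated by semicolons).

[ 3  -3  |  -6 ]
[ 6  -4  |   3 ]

REF = [3 -3 -6; 0 2 15]

Forward elimination:
R2 <- R2 - (2)*R1:  [  0   2  15 ]
Row echelon form:
[ 3  -3  |  -6 ]
[ 0   2  |  15 ]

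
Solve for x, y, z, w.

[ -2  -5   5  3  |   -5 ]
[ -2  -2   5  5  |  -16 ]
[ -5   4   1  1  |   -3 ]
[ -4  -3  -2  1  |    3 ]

(-1, -1, 0, -4)

Forward elimination on [A|b]:
R2 <- R2 - (1)*R1:  [   0    3    0    2  -11 ]
R3 <- R3 - (5/2)*R1:  [     0   33/2  -23/2  -13/2   19/2 ]
R4 <- R4 - (2)*R1:  [   0    7  -12   -5   13 ]
R3 <- R3 - (11/2)*R2:  [     0      0  -23/2  -35/2     70 ]
R4 <- R4 - (7/3)*R2:  [     0      0    -12  -29/3  116/3 ]
R4 <- R4 - (24/23)*R3:  [        0         0         0    593/69  -2372/69 ]
Row echelon form:
[ -2  -5      5       3  |        -5 ]
[  0   3      0       2  |       -11 ]
[  0   0  -23/2   -35/2  |        70 ]
[  0   0      0  593/69  |  -2372/69 ]
Back-substitution:
w = (-2372/69) / (593/69) = -4
z = (70 - (-35/2)*(-4)) / (-23/2) = 0
y = (-11 - (2)*(-4)) / 3 = -1
x = (-5 - (-5)*(-1) - (5)*(0) - (3)*(-4)) / -2 = -1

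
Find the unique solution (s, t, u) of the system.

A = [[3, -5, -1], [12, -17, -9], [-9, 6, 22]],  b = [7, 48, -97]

(1, 0, -4)

Forward elimination on [A|b]:
R2 <- R2 - (4)*R1:  [  0   3  -5  20 ]
R3 <- R3 - (-3)*R1:  [   0   -9   19  -76 ]
R3 <- R3 - (-3)*R2:  [   0    0    4  -16 ]
Row echelon form:
[ 3  -5  -1  |    7 ]
[ 0   3  -5  |   20 ]
[ 0   0   4  |  -16 ]
Back-substitution:
u = (-16) / 4 = -4
t = (20 - (-5)*(-4)) / 3 = 0
s = (7 - (-5)*(0) - (-1)*(-4)) / 3 = 1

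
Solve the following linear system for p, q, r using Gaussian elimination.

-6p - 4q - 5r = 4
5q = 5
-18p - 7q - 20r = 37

(2, 1, -4)

Forward elimination on [A|b]:
R3 <- R3 - (3)*R1:  [  0   5  -5  25 ]
R3 <- R3 - (1)*R2:  [  0   0  -5  20 ]
Row echelon form:
[ -6  -4  -5  |   4 ]
[  0   5   0  |   5 ]
[  0   0  -5  |  20 ]
Back-substitution:
r = (20) / -5 = -4
q = (5) / 5 = 1
p = (4 - (-4)*(1) - (-5)*(-4)) / -6 = 2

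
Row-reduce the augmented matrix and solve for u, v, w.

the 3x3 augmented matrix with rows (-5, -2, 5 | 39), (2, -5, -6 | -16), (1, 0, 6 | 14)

Forward elimination on [A|b]:
R2 <- R2 - (-2/5)*R1:  [     0  -29/5     -4   -2/5 ]
R3 <- R3 - (-1/5)*R1:  [     0   -2/5      7  109/5 ]
R3 <- R3 - (2/29)*R2:  [      0       0  211/29  633/29 ]
Row echelon form:
[ -5     -2       5  |      39 ]
[  0  -29/5      -4  |    -2/5 ]
[  0      0  211/29  |  633/29 ]
Back-substitution:
w = (633/29) / (211/29) = 3
v = (-2/5 - (-4)*(3)) / (-29/5) = -2
u = (39 - (-2)*(-2) - (5)*(3)) / -5 = -4

(-4, -2, 3)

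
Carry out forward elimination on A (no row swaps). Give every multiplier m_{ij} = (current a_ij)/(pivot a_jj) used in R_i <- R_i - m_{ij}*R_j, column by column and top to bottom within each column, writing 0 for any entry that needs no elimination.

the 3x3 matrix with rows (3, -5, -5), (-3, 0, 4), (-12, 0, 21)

Forward elimination:
R2 <- R2 - (-1)*R1:  [  0  -5  -1 ]
R3 <- R3 - (-4)*R1:  [   0  -20    1 ]
R3 <- R3 - (4)*R2:  [ 0  0  5 ]
Multipliers (in order of application): m_{21} = -1, m_{31} = -4, m_{32} = 4

multipliers: -1, -4, 4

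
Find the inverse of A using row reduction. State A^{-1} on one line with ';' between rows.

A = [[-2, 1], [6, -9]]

inverse = [-3/4 -1/12; -1/2 -1/6]

Gauss-Jordan on [A | I]:
R1 <- (1/-2)*R1:  [    1  -1/2  |  -1/2     0 ]
R2 <- R2 - (6)*R1:  [  0  -6  |   3   1 ]
R2 <- (1/-6)*R2:  [    0     1  |  -1/2  -1/6 ]
R1 <- R1 - (-1/2)*R2:  [     1      0  |   -3/4  -1/12 ]
Right block of [I | A^{-1}] is the inverse:
[ -3/4  -1/12 ]
[ -1/2   -1/6 ]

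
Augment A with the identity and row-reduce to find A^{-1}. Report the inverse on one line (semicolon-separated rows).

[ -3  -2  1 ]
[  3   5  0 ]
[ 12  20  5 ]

Gauss-Jordan on [A | I]:
R1 <- (1/-3)*R1:  [    1   2/3  -1/3  |  -1/3     0     0 ]
R2 <- R2 - (3)*R1:  [ 0  3  1  |  1  1  0 ]
R3 <- R3 - (12)*R1:  [  0  12   9  |   4   0   1 ]
R2 <- (1/3)*R2:  [   0    1  1/3  |  1/3  1/3    0 ]
R1 <- R1 - (2/3)*R2:  [    1     0  -5/9  |  -5/9  -2/9     0 ]
R3 <- R3 - (12)*R2:  [  0   0   5  |   0  -4   1 ]
R3 <- (1/5)*R3:  [    0     0     1  |     0  -4/5   1/5 ]
R1 <- R1 - (-5/9)*R3:  [    1     0     0  |  -5/9  -2/3   1/9 ]
R2 <- R2 - (1/3)*R3:  [     0      1      0  |    1/3    3/5  -1/15 ]
Right block of [I | A^{-1}] is the inverse:
[ -5/9  -2/3    1/9 ]
[  1/3   3/5  -1/15 ]
[    0  -4/5    1/5 ]

inverse = [-5/9 -2/3 1/9; 1/3 3/5 -1/15; 0 -4/5 1/5]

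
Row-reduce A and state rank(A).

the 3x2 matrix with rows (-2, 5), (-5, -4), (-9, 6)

Row reduction:
R2 <- R2 - (5/2)*R1:  [     0  -33/2 ]
R3 <- R3 - (9/2)*R1:  [     0  -33/2 ]
R3 <- R3 - (1)*R2:  [ 0  0 ]
Row echelon form:
[ -2      5 ]
[  0  -33/2 ]
[  0      0 ]
Nonzero rows / pivot columns: 2

rank(A) = 2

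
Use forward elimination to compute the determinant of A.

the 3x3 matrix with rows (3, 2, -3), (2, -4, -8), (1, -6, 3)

Forward elimination:
R2 <- R2 - (2/3)*R1:  [     0  -16/3     -6 ]
R3 <- R3 - (1/3)*R1:  [     0  -20/3      4 ]
R3 <- R3 - (5/4)*R2:  [    0     0  23/2 ]
Upper-triangular form:
[ 3      2    -3 ]
[ 0  -16/3    -6 ]
[ 0      0  23/2 ]
det(A) = (-1)^0 * (3) * (-16/3) * (23/2) = -184  (0 row swaps -> sign +1)

det(A) = -184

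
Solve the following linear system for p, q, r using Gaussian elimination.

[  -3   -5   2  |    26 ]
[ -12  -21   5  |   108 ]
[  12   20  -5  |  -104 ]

(-2, -4, 0)

Forward elimination on [A|b]:
R2 <- R2 - (4)*R1:  [  0  -1  -3   4 ]
R3 <- R3 - (-4)*R1:  [ 0  0  3  0 ]
Row echelon form:
[ -3  -5   2  |  26 ]
[  0  -1  -3  |   4 ]
[  0   0   3  |   0 ]
Back-substitution:
r = (0) / 3 = 0
q = (4 - (-3)*(0)) / -1 = -4
p = (26 - (-5)*(-4) - (2)*(0)) / -3 = -2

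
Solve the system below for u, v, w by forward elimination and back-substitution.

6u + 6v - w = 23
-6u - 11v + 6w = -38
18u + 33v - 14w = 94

(5, -2, -5)

Forward elimination on [A|b]:
R2 <- R2 - (-1)*R1:  [   0   -5    5  -15 ]
R3 <- R3 - (3)*R1:  [   0   15  -11   25 ]
R3 <- R3 - (-3)*R2:  [   0    0    4  -20 ]
Row echelon form:
[ 6   6  -1  |   23 ]
[ 0  -5   5  |  -15 ]
[ 0   0   4  |  -20 ]
Back-substitution:
w = (-20) / 4 = -5
v = (-15 - (5)*(-5)) / -5 = -2
u = (23 - (6)*(-2) - (-1)*(-5)) / 6 = 5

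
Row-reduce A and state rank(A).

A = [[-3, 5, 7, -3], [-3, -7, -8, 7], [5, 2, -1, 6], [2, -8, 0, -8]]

rank(A) = 4

Row reduction:
R2 <- R2 - (1)*R1:  [   0  -12  -15   10 ]
R3 <- R3 - (-5/3)*R1:  [    0  31/3  32/3     1 ]
R4 <- R4 - (-2/3)*R1:  [     0  -14/3   14/3    -10 ]
R3 <- R3 - (-31/36)*R2:  [      0       0    -9/4  173/18 ]
R4 <- R4 - (7/18)*R2:  [      0       0    21/2  -125/9 ]
R4 <- R4 - (-14/3)*R3:  [      0       0       0  836/27 ]
Row echelon form:
[ -3    5     7      -3 ]
[  0  -12   -15      10 ]
[  0    0  -9/4  173/18 ]
[  0    0     0  836/27 ]
Nonzero rows / pivot columns: 4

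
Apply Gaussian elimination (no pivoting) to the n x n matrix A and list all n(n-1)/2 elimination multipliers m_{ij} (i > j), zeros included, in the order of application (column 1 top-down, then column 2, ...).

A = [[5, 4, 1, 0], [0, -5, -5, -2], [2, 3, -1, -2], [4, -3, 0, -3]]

multipliers: 0, 2/5, 4/5, -7/25, 31/25, -27/14

Forward elimination:
R2: entry in column 1 is already 0 -> m_{21} = 0 (no row operation needed)
R3 <- R3 - (2/5)*R1:  [    0   7/5  -7/5    -2 ]
R4 <- R4 - (4/5)*R1:  [     0  -31/5   -4/5     -3 ]
R3 <- R3 - (-7/25)*R2:  [      0       0   -14/5  -64/25 ]
R4 <- R4 - (31/25)*R2:  [      0       0    27/5  -13/25 ]
R4 <- R4 - (-27/14)*R3:  [       0        0        0  -191/35 ]
Multipliers (in order of application): m_{21} = 0, m_{31} = 2/5, m_{41} = 4/5, m_{32} = -7/25, m_{42} = 31/25, m_{43} = -27/14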